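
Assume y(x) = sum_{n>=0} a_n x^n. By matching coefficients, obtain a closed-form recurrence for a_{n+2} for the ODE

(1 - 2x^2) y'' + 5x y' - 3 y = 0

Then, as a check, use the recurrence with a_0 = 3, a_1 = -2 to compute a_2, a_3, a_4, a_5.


Substitute y = sum_n a_n x^n.
(1 - 2 x^2) y'' contributes (n+2)(n+1) a_{n+2} - 2 n(n-1) a_n at x^n.
5 x y'(x) contributes 5 n a_n at x^n.
-3 y(x) contributes -3 a_n at x^n.
Matching x^n: (n+2)(n+1) a_{n+2} + (-2 n(n-1) + 5 n - 3) a_n = 0.
Thus a_{n+2} = (2 n(n-1) - 5 n + 3) / ((n+1)(n+2)) * a_n.

Check with a_0 = 3, a_1 = -2 (apply the recurrence for n = 0, 1, 2, 3): a_0 = 3, a_1 = -2, a_2 = 9/2, a_3 = 2/3, a_4 = -9/8, a_5 = 0.

a_(n+2) = (2 n(n-1) - 5 n + 3) / ((n+1)(n+2)) * a_n; check: a_0 = 3, a_1 = -2, a_2 = 9/2, a_3 = 2/3, a_4 = -9/8, a_5 = 0


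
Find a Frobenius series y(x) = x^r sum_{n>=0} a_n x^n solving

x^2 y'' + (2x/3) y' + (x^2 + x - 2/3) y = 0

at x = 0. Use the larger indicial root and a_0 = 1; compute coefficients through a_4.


Write in Frobenius form y'' + (p(x)/x) y' + (q(x)/x^2) y = 0:
  p(x) = 2/3,  q(x) = x^2 + x - 2/3.
Indicial equation: r(r-1) + (2/3) r + (-2/3) = 0 -> roots r_1 = 1, r_2 = -2/3.
Take r = r_1 = 1. Let y(x) = x^r sum_{n>=0} a_n x^n with a_0 = 1.
Substitute y = x^r sum a_n x^n and match x^{r+n}. The recurrence is
  D(n) a_n + 1 a_{n-1} + 1 a_{n-2} = 0,  where D(n) = (r+n)(r+n-1) + (2/3)(r+n) + (-2/3).
  a_n = [-1 a_{n-1} - 1 a_{n-2}] / D(n).
Since the indicial polynomial factors as (r - r_1)(r - r_2), D(n) = (r_1 + n - r_1)(r_1 + n - r_2) = n(n + 5/3).
Evaluating step by step (a_0 = 1):
  n = 1: D(1) = 1(1 + 5/3) = 8/3; numerator = -1(1) = -1; a_1 = (-1)/(8/3) = -3/8
  n = 2: D(2) = 2(2 + 5/3) = 22/3; numerator = -1(-3/8) - 1(1) = -5/8; a_2 = (-5/8)/(22/3) = -15/176
  n = 3: D(3) = 3(3 + 5/3) = 14; numerator = -1(-15/176) - 1(-3/8) = 81/176; a_3 = (81/176)/(14) = 81/2464
  n = 4: D(4) = 4(4 + 5/3) = 68/3; numerator = -1(81/2464) - 1(-15/176) = 129/2464; a_4 = (129/2464)/(68/3) = 387/167552

r = 1; a_0 = 1; a_1 = -3/8; a_2 = -15/176; a_3 = 81/2464; a_4 = 387/167552


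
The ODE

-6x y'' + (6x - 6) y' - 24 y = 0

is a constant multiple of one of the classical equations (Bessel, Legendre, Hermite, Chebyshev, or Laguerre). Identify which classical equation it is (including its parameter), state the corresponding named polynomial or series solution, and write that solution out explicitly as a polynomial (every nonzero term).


All three coefficients share the factor -6; dividing through by -6 gives  x y'' + (1 - x) y' + 4 y = 0.
This matches the Laguerre equation x y'' + (1 - x) y' + n y = 0 with n = 4; the polynomial solution is L_4(x).
With y = sum_k a_k x^k, matching x^k gives (k+1)k a_{k+1} + (k+1) a_{k+1} - k a_k + n a_k = 0, i.e. (k+1)^2 a_{k+1} = (k - n) a_k = (k - 4) a_k. The right side vanishes at k = 4, so the series terminates at degree 4.
Standard normalization L_n(0) = 1 gives a_0 = 1. Work upward with a_{k+1} = (k - 4) a_k / (k+1)^2:
  a_1 = (0 - 4)(1) / 1^2 = -4/1 = -4
  a_2 = (1 - 4)(-4) / 2^2 = 12/4 = 3
  a_3 = (2 - 4)(3) / 3^2 = -6/9 = -2/3
  a_4 = (3 - 4)(-2/3) / 4^2 = (2/3)/16 = 1/24
Hence L_4(x) = x^4/24 - 2 x^3/3 + 3 x^2 - 4 x + 1.

L_4(x); series = x^4/24 - 2 x^3/3 + 3 x^2 - 4 x + 1


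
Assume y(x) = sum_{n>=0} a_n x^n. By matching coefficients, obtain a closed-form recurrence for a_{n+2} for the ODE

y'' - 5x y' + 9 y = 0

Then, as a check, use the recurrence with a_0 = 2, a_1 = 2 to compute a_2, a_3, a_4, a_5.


Substitute y = sum_n a_n x^n.
y''(x) has coefficient (n+2)(n+1) a_{n+2} at x^n;
-5 x y'(x) has coefficient -5 n a_n at x^n (shift);
9 y(x) has coefficient 9 a_n at x^n.
Matching x^n: (n+2)(n+1) a_{n+2} + (-5n + 9) a_n = 0.
Thus a_{n+2} = (5n - 9) / ((n+1)(n+2)) * a_n.

Check with a_0 = 2, a_1 = 2 (apply the recurrence for n = 0, 1, 2, 3): a_0 = 2, a_1 = 2, a_2 = -9, a_3 = -4/3, a_4 = -3/4, a_5 = -2/5.

a_(n+2) = (5n - 9) / ((n+1)(n+2)) * a_n; check: a_0 = 2, a_1 = 2, a_2 = -9, a_3 = -4/3, a_4 = -3/4, a_5 = -2/5


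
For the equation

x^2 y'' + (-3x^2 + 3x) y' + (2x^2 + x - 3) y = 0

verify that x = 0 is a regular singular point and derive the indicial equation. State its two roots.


Divide by x^2 to reach normal form y'' + P_1(x) y' + P_2(x) y = 0 with P_1(x) = -3 + 3/x and P_2(x) = 2 + 1/x - 3/x^2.
x = 0 is a singular point because the y'-coefficient -3 + 3/x has a pole at x = 0 and the y-coefficient 2 + 1/x - 3/x^2 has a pole at x = 0.
It is a regular singular point because x P_1(x) = p(x) = 3 - 3x and x^2 P_2(x) = q(x) = 2x^2 + x - 3 are polynomials, hence analytic at x = 0.
p(0) = 3,  q(0) = -3.
Indicial equation: r(r-1) + p(0) r + q(0) = 0, i.e. r^2 + (p(0) - 1) r + q(0) = 0, i.e. r^2 + 2 r - 3 = 0.
Discriminant: (2)^2 - 4(-3) = 16, so r = (-2 ± 4)/2.
Solving: r_1 = 1, r_2 = -3.

indicial: r^2 + 2 r - 3 = 0; roots r_1 = 1, r_2 = -3


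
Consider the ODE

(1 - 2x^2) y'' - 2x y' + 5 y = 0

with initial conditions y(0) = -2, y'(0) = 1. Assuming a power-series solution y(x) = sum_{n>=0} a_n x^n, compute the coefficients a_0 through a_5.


Ansatz: y(x) = sum_{n>=0} a_n x^n, so y'(x) = sum_{n>=1} n a_n x^(n-1) and y''(x) = sum_{n>=2} n(n-1) a_n x^(n-2).
Substitute into P(x) y'' + Q(x) y' + R(x) y = 0 with P(x) = 1 - 2x^2, Q(x) = -2x, R(x) = 5, and match powers of x.
Initial conditions: a_0 = -2, a_1 = 1.
Setting the coefficient of each power of x to zero and solving order by order (substituting the coefficients already found):
  x^0: 2 a_2 + 5 a_0 = 0  ->  2 a_2 = -5 a_0 = 10  ->  a_2 = 5
  x^1: 6 a_3 + 3 a_1 = 0  ->  6 a_3 = -3 a_1 = -3  ->  a_3 = -1/2
  x^2: 12 a_4 - 3 a_2 = 0  ->  12 a_4 = 3 a_2 = 15  ->  a_4 = 5/4
  x^3: 20 a_5 - 13 a_3 = 0  ->  20 a_5 = 13 a_3 = -13/2  ->  a_5 = -13/40
Truncated series: y(x) = -2 + x + 5 x^2 - (1/2) x^3 + (5/4) x^4 - (13/40) x^5 + O(x^6).

a_0 = -2; a_1 = 1; a_2 = 5; a_3 = -1/2; a_4 = 5/4; a_5 = -13/40


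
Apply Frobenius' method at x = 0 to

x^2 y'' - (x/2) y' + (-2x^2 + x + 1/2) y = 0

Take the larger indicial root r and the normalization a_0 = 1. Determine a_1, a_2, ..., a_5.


Write in Frobenius form y'' + (p(x)/x) y' + (q(x)/x^2) y = 0:
  p(x) = -1/2,  q(x) = -2x^2 + x + 1/2.
Indicial equation: r(r-1) + (-1/2) r + (1/2) = 0 -> roots r_1 = 1, r_2 = 1/2.
Take r = r_1 = 1. Let y(x) = x^r sum_{n>=0} a_n x^n with a_0 = 1.
Substitute y = x^r sum a_n x^n and match x^{r+n}. The recurrence is
  D(n) a_n + 1 a_{n-1} - 2 a_{n-2} = 0,  where D(n) = (r+n)(r+n-1) + (-1/2)(r+n) + (1/2).
  a_n = [-1 a_{n-1} + 2 a_{n-2}] / D(n).
Since the indicial polynomial factors as (r - r_1)(r - r_2), D(n) = (r_1 + n - r_1)(r_1 + n - r_2) = n(n + 1/2).
Evaluating step by step (a_0 = 1):
  n = 1: D(1) = 1(1 + 1/2) = 3/2; numerator = -1(1) = -1; a_1 = (-1)/(3/2) = -2/3
  n = 2: D(2) = 2(2 + 1/2) = 5; numerator = -1(-2/3) + 2(1) = 8/3; a_2 = (8/3)/(5) = 8/15
  n = 3: D(3) = 3(3 + 1/2) = 21/2; numerator = -1(8/15) + 2(-2/3) = -28/15; a_3 = (-28/15)/(21/2) = -8/45
  n = 4: D(4) = 4(4 + 1/2) = 18; numerator = -1(-8/45) + 2(8/15) = 56/45; a_4 = (56/45)/(18) = 28/405
  n = 5: D(5) = 5(5 + 1/2) = 55/2; numerator = -1(28/405) + 2(-8/45) = -172/405; a_5 = (-172/405)/(55/2) = -344/22275

r = 1; a_0 = 1; a_1 = -2/3; a_2 = 8/15; a_3 = -8/45; a_4 = 28/405; a_5 = -344/22275


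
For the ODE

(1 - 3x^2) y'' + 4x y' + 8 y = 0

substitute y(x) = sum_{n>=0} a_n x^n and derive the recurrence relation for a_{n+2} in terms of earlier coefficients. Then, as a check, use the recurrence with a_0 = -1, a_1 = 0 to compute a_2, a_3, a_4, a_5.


Substitute y = sum_n a_n x^n.
(1 - 3 x^2) y'' contributes (n+2)(n+1) a_{n+2} - 3 n(n-1) a_n at x^n.
4 x y'(x) contributes 4 n a_n at x^n.
8 y(x) contributes 8 a_n at x^n.
Matching x^n: (n+2)(n+1) a_{n+2} + (-3 n(n-1) + 4 n + 8) a_n = 0.
Thus a_{n+2} = (3 n(n-1) - 4 n - 8) / ((n+1)(n+2)) * a_n.

Check with a_0 = -1, a_1 = 0 (apply the recurrence for n = 0, 1, 2, 3): a_0 = -1, a_1 = 0, a_2 = 4, a_3 = 0, a_4 = -10/3, a_5 = 0.

a_(n+2) = (3 n(n-1) - 4 n - 8) / ((n+1)(n+2)) * a_n; check: a_0 = -1, a_1 = 0, a_2 = 4, a_3 = 0, a_4 = -10/3, a_5 = 0


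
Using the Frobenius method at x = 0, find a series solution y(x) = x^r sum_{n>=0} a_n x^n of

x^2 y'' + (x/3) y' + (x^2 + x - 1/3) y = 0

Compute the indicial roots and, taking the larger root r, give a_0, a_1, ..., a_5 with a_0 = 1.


Write in Frobenius form y'' + (p(x)/x) y' + (q(x)/x^2) y = 0:
  p(x) = 1/3,  q(x) = x^2 + x - 1/3.
Indicial equation: r(r-1) + (1/3) r + (-1/3) = 0 -> roots r_1 = 1, r_2 = -1/3.
Take r = r_1 = 1. Let y(x) = x^r sum_{n>=0} a_n x^n with a_0 = 1.
Substitute y = x^r sum a_n x^n and match x^{r+n}. The recurrence is
  D(n) a_n + 1 a_{n-1} + 1 a_{n-2} = 0,  where D(n) = (r+n)(r+n-1) + (1/3)(r+n) + (-1/3).
  a_n = [-1 a_{n-1} - 1 a_{n-2}] / D(n).
Since the indicial polynomial factors as (r - r_1)(r - r_2), D(n) = (r_1 + n - r_1)(r_1 + n - r_2) = n(n + 4/3).
Evaluating step by step (a_0 = 1):
  n = 1: D(1) = 1(1 + 4/3) = 7/3; numerator = -1(1) = -1; a_1 = (-1)/(7/3) = -3/7
  n = 2: D(2) = 2(2 + 4/3) = 20/3; numerator = -1(-3/7) - 1(1) = -4/7; a_2 = (-4/7)/(20/3) = -3/35
  n = 3: D(3) = 3(3 + 4/3) = 13; numerator = -1(-3/35) - 1(-3/7) = 18/35; a_3 = (18/35)/(13) = 18/455
  n = 4: D(4) = 4(4 + 4/3) = 64/3; numerator = -1(18/455) - 1(-3/35) = 3/65; a_4 = (3/65)/(64/3) = 9/4160
  n = 5: D(5) = 5(5 + 4/3) = 95/3; numerator = -1(9/4160) - 1(18/455) = -243/5824; a_5 = (-243/5824)/(95/3) = -729/553280

r = 1; a_0 = 1; a_1 = -3/7; a_2 = -3/35; a_3 = 18/455; a_4 = 9/4160; a_5 = -729/553280


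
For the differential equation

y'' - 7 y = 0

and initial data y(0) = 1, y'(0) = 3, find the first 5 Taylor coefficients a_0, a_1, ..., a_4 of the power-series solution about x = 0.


Ansatz: y(x) = sum_{n>=0} a_n x^n, so y'(x) = sum_{n>=1} n a_n x^(n-1) and y''(x) = sum_{n>=2} n(n-1) a_n x^(n-2).
Substitute into P(x) y'' + Q(x) y' + R(x) y = 0 with P(x) = 1, Q(x) = 0, R(x) = -7, and match powers of x.
Initial conditions: a_0 = 1, a_1 = 3.
Setting the coefficient of each power of x to zero and solving order by order (substituting the coefficients already found):
  x^0: 2 a_2 - 7 a_0 = 0  ->  2 a_2 = 7 a_0 = 7  ->  a_2 = 7/2
  x^1: 6 a_3 - 7 a_1 = 0  ->  6 a_3 = 7 a_1 = 21  ->  a_3 = 7/2
  x^2: 12 a_4 - 7 a_2 = 0  ->  12 a_4 = 7 a_2 = 49/2  ->  a_4 = 49/24
Truncated series: y(x) = 1 + 3 x + (7/2) x^2 + (7/2) x^3 + (49/24) x^4 + O(x^5).

a_0 = 1; a_1 = 3; a_2 = 7/2; a_3 = 7/2; a_4 = 49/24


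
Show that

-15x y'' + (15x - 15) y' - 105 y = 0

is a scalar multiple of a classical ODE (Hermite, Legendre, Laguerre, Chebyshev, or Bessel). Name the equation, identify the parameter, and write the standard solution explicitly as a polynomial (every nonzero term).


All three coefficients share the factor -15; dividing through by -15 gives  x y'' + (1 - x) y' + 7 y = 0.
This matches the Laguerre equation x y'' + (1 - x) y' + n y = 0 with n = 7; the polynomial solution is L_7(x).
With y = sum_k a_k x^k, matching x^k gives (k+1)k a_{k+1} + (k+1) a_{k+1} - k a_k + n a_k = 0, i.e. (k+1)^2 a_{k+1} = (k - n) a_k = (k - 7) a_k. The right side vanishes at k = 7, so the series terminates at degree 7.
Standard normalization L_n(0) = 1 gives a_0 = 1. Work upward with a_{k+1} = (k - 7) a_k / (k+1)^2:
  a_1 = (0 - 7)(1) / 1^2 = -7/1 = -7
  a_2 = (1 - 7)(-7) / 2^2 = 42/4 = 21/2
  a_3 = (2 - 7)(21/2) / 3^2 = (-105/2)/9 = -35/6
  a_4 = (3 - 7)(-35/6) / 4^2 = (70/3)/16 = 35/24
  a_5 = (4 - 7)(35/24) / 5^2 = (-35/8)/25 = -7/40
  a_6 = (5 - 7)(-7/40) / 6^2 = (7/20)/36 = 7/720
  a_7 = (6 - 7)(7/720) / 7^2 = (-7/720)/49 = -1/5040
Hence L_7(x) = -x^7/5040 + 7 x^6/720 - 7 x^5/40 + 35 x^4/24 - 35 x^3/6 + 21 x^2/2 - 7 x + 1.

L_7(x); series = -x^7/5040 + 7 x^6/720 - 7 x^5/40 + 35 x^4/24 - 35 x^3/6 + 21 x^2/2 - 7 x + 1


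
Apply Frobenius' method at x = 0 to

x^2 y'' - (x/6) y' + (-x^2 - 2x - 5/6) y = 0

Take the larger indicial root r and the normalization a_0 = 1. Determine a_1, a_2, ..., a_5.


Write in Frobenius form y'' + (p(x)/x) y' + (q(x)/x^2) y = 0:
  p(x) = -1/6,  q(x) = -x^2 - 2x - 5/6.
Indicial equation: r(r-1) + (-1/6) r + (-5/6) = 0 -> roots r_1 = 5/3, r_2 = -1/2.
Take r = r_1 = 5/3. Let y(x) = x^r sum_{n>=0} a_n x^n with a_0 = 1.
Substitute y = x^r sum a_n x^n and match x^{r+n}. The recurrence is
  D(n) a_n - 2 a_{n-1} - 1 a_{n-2} = 0,  where D(n) = (r+n)(r+n-1) + (-1/6)(r+n) + (-5/6).
  a_n = [2 a_{n-1} + 1 a_{n-2}] / D(n).
Since the indicial polynomial factors as (r - r_1)(r - r_2), D(n) = (r_1 + n - r_1)(r_1 + n - r_2) = n(n + 13/6).
Evaluating step by step (a_0 = 1):
  n = 1: D(1) = 1(1 + 13/6) = 19/6; numerator = 2(1) = 2; a_1 = (2)/(19/6) = 12/19
  n = 2: D(2) = 2(2 + 13/6) = 25/3; numerator = 2(12/19) + 1(1) = 43/19; a_2 = (43/19)/(25/3) = 129/475
  n = 3: D(3) = 3(3 + 13/6) = 31/2; numerator = 2(129/475) + 1(12/19) = 558/475; a_3 = (558/475)/(31/2) = 36/475
  n = 4: D(4) = 4(4 + 13/6) = 74/3; numerator = 2(36/475) + 1(129/475) = 201/475; a_4 = (201/475)/(74/3) = 603/35150
  n = 5: D(5) = 5(5 + 13/6) = 215/6; numerator = 2(603/35150) + 1(36/475) = 387/3515; a_5 = (387/3515)/(215/6) = 54/17575

r = 5/3; a_0 = 1; a_1 = 12/19; a_2 = 129/475; a_3 = 36/475; a_4 = 603/35150; a_5 = 54/17575


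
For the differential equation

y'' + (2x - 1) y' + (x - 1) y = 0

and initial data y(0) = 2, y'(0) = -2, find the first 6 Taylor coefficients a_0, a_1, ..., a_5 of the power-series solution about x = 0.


Ansatz: y(x) = sum_{n>=0} a_n x^n, so y'(x) = sum_{n>=1} n a_n x^(n-1) and y''(x) = sum_{n>=2} n(n-1) a_n x^(n-2).
Substitute into P(x) y'' + Q(x) y' + R(x) y = 0 with P(x) = 1, Q(x) = 2x - 1, R(x) = x - 1, and match powers of x.
Initial conditions: a_0 = 2, a_1 = -2.
Setting the coefficient of each power of x to zero and solving order by order (substituting the coefficients already found):
  x^0: 2 a_2 - a_1 - a_0 = 0  ->  2 a_2 = a_1 + a_0 = 0  ->  a_2 = 0
  x^1: 6 a_3 - 2 a_2 + a_1 + a_0 = 0  ->  6 a_3 = 2 a_2 - a_1 - a_0 = 0  ->  a_3 = 0
  x^2: 12 a_4 - 3 a_3 + 3 a_2 + a_1 = 0  ->  12 a_4 = 3 a_3 - 3 a_2 - a_1 = 2  ->  a_4 = 1/6
  x^3: 20 a_5 - 4 a_4 + 5 a_3 + a_2 = 0  ->  20 a_5 = 4 a_4 - 5 a_3 - a_2 = 2/3  ->  a_5 = 1/30
Truncated series: y(x) = 2 - 2 x + (1/6) x^4 + (1/30) x^5 + O(x^6).

a_0 = 2; a_1 = -2; a_2 = 0; a_3 = 0; a_4 = 1/6; a_5 = 1/30


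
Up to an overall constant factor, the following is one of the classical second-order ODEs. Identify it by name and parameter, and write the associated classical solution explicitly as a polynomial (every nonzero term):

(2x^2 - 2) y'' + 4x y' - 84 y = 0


All three coefficients share the factor -2; dividing through by -2 gives  (1 - x^2) y'' - 2x y' + 42 y = 0.
This matches the Legendre equation (1 - x^2) y'' - 2x y' + n(n+1) y = 0 (note the -2x y' term) with n(n+1) = 42, so n = 6; the polynomial solution is P_6(x).
With y = sum_k a_k x^k, matching x^k gives (k+2)(k+1) a_{k+2} = [k(k+1) - n(n+1)] a_k = (k - 6)(k + 7) a_k. The right side vanishes at k = 6, so the series with the parity of 6 terminates at degree 6.
Standard normalization (P_n(1) = 1): leading coefficient (2n)!/(2^n (n!)^2) = 479001600/(64*518400) = 231/16, so a_6 = 231/16. Work downward with a_k = (k+1)(k+2) a_{k+2} / ((k - 6)(k + 7)):
  a_4 = (5)(6)(231/16) / ((4 - 6)(4 + 7)) = (3465/8)/(-22) = -315/16
  a_2 = (3)(4)(-315/16) / ((2 - 6)(2 + 7)) = (-945/4)/(-36) = 105/16
  a_0 = (1)(2)(105/16) / ((0 - 6)(0 + 7)) = (105/8)/(-42) = -5/16
Hence P_6(x) = 231 x^6/16 - 315 x^4/16 + 105 x^2/16 - 5/16.

P_6(x); series = 231 x^6/16 - 315 x^4/16 + 105 x^2/16 - 5/16


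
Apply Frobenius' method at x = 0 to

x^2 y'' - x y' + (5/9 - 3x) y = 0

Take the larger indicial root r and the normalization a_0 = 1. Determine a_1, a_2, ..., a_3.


Write in Frobenius form y'' + (p(x)/x) y' + (q(x)/x^2) y = 0:
  p(x) = -1,  q(x) = 5/9 - 3x.
Indicial equation: r(r-1) + (-1) r + (5/9) = 0 -> roots r_1 = 5/3, r_2 = 1/3.
Take r = r_1 = 5/3. Let y(x) = x^r sum_{n>=0} a_n x^n with a_0 = 1.
Substitute y = x^r sum a_n x^n and match x^{r+n}. The recurrence is
  D(n) a_n - 3 a_{n-1} = 0,  where D(n) = (r+n)(r+n-1) + (-1)(r+n) + (5/9).
  a_n = 3 / D(n) * a_{n-1}.
Since the indicial polynomial factors as (r - r_1)(r - r_2), D(n) = (r_1 + n - r_1)(r_1 + n - r_2) = n(n + 4/3).
Evaluating step by step (a_0 = 1):
  n = 1: D(1) = 1(1 + 4/3) = 7/3; numerator = 3(1) = 3; a_1 = (3)/(7/3) = 9/7
  n = 2: D(2) = 2(2 + 4/3) = 20/3; numerator = 3(9/7) = 27/7; a_2 = (27/7)/(20/3) = 81/140
  n = 3: D(3) = 3(3 + 4/3) = 13; numerator = 3(81/140) = 243/140; a_3 = (243/140)/(13) = 243/1820

r = 5/3; a_0 = 1; a_1 = 9/7; a_2 = 81/140; a_3 = 243/1820


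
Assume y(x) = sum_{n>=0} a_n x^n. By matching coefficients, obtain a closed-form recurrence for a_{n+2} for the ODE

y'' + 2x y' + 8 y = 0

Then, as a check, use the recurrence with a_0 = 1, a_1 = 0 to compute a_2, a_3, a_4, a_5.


Substitute y = sum_n a_n x^n.
y''(x) has coefficient (n+2)(n+1) a_{n+2} at x^n;
2 x y'(x) has coefficient 2 n a_n at x^n (shift);
8 y(x) has coefficient 8 a_n at x^n.
Matching x^n: (n+2)(n+1) a_{n+2} + (2n + 8) a_n = 0.
Thus a_{n+2} = (-2n - 8) / ((n+1)(n+2)) * a_n.

Check with a_0 = 1, a_1 = 0 (apply the recurrence for n = 0, 1, 2, 3): a_0 = 1, a_1 = 0, a_2 = -4, a_3 = 0, a_4 = 4, a_5 = 0.

a_(n+2) = (-2n - 8) / ((n+1)(n+2)) * a_n; check: a_0 = 1, a_1 = 0, a_2 = -4, a_3 = 0, a_4 = 4, a_5 = 0


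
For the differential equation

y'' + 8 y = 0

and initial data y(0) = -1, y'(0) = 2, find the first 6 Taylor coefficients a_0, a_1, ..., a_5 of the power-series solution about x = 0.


Ansatz: y(x) = sum_{n>=0} a_n x^n, so y'(x) = sum_{n>=1} n a_n x^(n-1) and y''(x) = sum_{n>=2} n(n-1) a_n x^(n-2).
Substitute into P(x) y'' + Q(x) y' + R(x) y = 0 with P(x) = 1, Q(x) = 0, R(x) = 8, and match powers of x.
Initial conditions: a_0 = -1, a_1 = 2.
Setting the coefficient of each power of x to zero and solving order by order (substituting the coefficients already found):
  x^0: 2 a_2 + 8 a_0 = 0  ->  2 a_2 = -8 a_0 = 8  ->  a_2 = 4
  x^1: 6 a_3 + 8 a_1 = 0  ->  6 a_3 = -8 a_1 = -16  ->  a_3 = -8/3
  x^2: 12 a_4 + 8 a_2 = 0  ->  12 a_4 = -8 a_2 = -32  ->  a_4 = -8/3
  x^3: 20 a_5 + 8 a_3 = 0  ->  20 a_5 = -8 a_3 = 64/3  ->  a_5 = 16/15
Truncated series: y(x) = -1 + 2 x + 4 x^2 - (8/3) x^3 - (8/3) x^4 + (16/15) x^5 + O(x^6).

a_0 = -1; a_1 = 2; a_2 = 4; a_3 = -8/3; a_4 = -8/3; a_5 = 16/15


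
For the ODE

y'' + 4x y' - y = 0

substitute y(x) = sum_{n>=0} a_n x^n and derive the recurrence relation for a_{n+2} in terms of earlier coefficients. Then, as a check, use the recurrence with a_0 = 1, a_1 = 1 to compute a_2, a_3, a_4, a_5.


Substitute y = sum_n a_n x^n.
y''(x) has coefficient (n+2)(n+1) a_{n+2} at x^n;
4 x y'(x) has coefficient 4 n a_n at x^n (shift);
-y(x) has coefficient -1 a_n at x^n.
Matching x^n: (n+2)(n+1) a_{n+2} + (4n - 1) a_n = 0.
Thus a_{n+2} = (-4n + 1) / ((n+1)(n+2)) * a_n.

Check with a_0 = 1, a_1 = 1 (apply the recurrence for n = 0, 1, 2, 3): a_0 = 1, a_1 = 1, a_2 = 1/2, a_3 = -1/2, a_4 = -7/24, a_5 = 11/40.

a_(n+2) = (-4n + 1) / ((n+1)(n+2)) * a_n; check: a_0 = 1, a_1 = 1, a_2 = 1/2, a_3 = -1/2, a_4 = -7/24, a_5 = 11/40


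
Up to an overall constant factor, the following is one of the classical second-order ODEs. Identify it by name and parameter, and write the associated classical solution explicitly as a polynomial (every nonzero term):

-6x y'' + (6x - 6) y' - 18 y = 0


All three coefficients share the factor -6; dividing through by -6 gives  x y'' + (1 - x) y' + 3 y = 0.
This matches the Laguerre equation x y'' + (1 - x) y' + n y = 0 with n = 3; the polynomial solution is L_3(x).
With y = sum_k a_k x^k, matching x^k gives (k+1)k a_{k+1} + (k+1) a_{k+1} - k a_k + n a_k = 0, i.e. (k+1)^2 a_{k+1} = (k - n) a_k = (k - 3) a_k. The right side vanishes at k = 3, so the series terminates at degree 3.
Standard normalization L_n(0) = 1 gives a_0 = 1. Work upward with a_{k+1} = (k - 3) a_k / (k+1)^2:
  a_1 = (0 - 3)(1) / 1^2 = -3/1 = -3
  a_2 = (1 - 3)(-3) / 2^2 = 6/4 = 3/2
  a_3 = (2 - 3)(3/2) / 3^2 = (-3/2)/9 = -1/6
Hence L_3(x) = -x^3/6 + 3 x^2/2 - 3 x + 1.

L_3(x); series = -x^3/6 + 3 x^2/2 - 3 x + 1


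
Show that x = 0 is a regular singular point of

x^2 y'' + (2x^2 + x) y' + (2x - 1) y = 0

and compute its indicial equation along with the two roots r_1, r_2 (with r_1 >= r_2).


Divide by x^2 to reach normal form y'' + P_1(x) y' + P_2(x) y = 0 with P_1(x) = 2 + 1/x and P_2(x) = 2/x - 1/x^2.
x = 0 is a singular point because the y'-coefficient 2 + 1/x has a pole at x = 0 and the y-coefficient 2/x - 1/x^2 has a pole at x = 0.
It is a regular singular point because x P_1(x) = p(x) = 2x + 1 and x^2 P_2(x) = q(x) = 2x - 1 are polynomials, hence analytic at x = 0.
p(0) = 1,  q(0) = -1.
Indicial equation: r(r-1) + p(0) r + q(0) = 0, i.e. r^2 + (p(0) - 1) r + q(0) = 0, i.e. r^2 - 1 = 0.
Discriminant: (0)^2 - 4(-1) = 4, so r = (0 ± 2)/2.
Solving: r_1 = 1, r_2 = -1.

indicial: r^2 - 1 = 0; roots r_1 = 1, r_2 = -1


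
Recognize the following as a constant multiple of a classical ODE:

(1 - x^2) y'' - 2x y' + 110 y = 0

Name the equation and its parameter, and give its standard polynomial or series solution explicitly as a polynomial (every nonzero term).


The equation is already in a standard form:  (1 - x^2) y'' - 2x y' + 110 y = 0.
This matches the Legendre equation (1 - x^2) y'' - 2x y' + n(n+1) y = 0 (note the -2x y' term) with n(n+1) = 110, so n = 10; the polynomial solution is P_10(x).
With y = sum_k a_k x^k, matching x^k gives (k+2)(k+1) a_{k+2} = [k(k+1) - n(n+1)] a_k = (k - 10)(k + 11) a_k. The right side vanishes at k = 10, so the series with the parity of 10 terminates at degree 10.
Standard normalization (P_n(1) = 1): leading coefficient (2n)!/(2^n (n!)^2) = 2432902008176640000/(1024*13168189440000) = 46189/256, so a_10 = 46189/256. Work downward with a_k = (k+1)(k+2) a_{k+2} / ((k - 10)(k + 11)):
  a_8 = (9)(10)(46189/256) / ((8 - 10)(8 + 11)) = (2078505/128)/(-38) = -109395/256
  a_6 = (7)(8)(-109395/256) / ((6 - 10)(6 + 11)) = (-765765/32)/(-68) = 45045/128
  a_4 = (5)(6)(45045/128) / ((4 - 10)(4 + 11)) = (675675/64)/(-90) = -15015/128
  a_2 = (3)(4)(-15015/128) / ((2 - 10)(2 + 11)) = (-45045/32)/(-104) = 3465/256
  a_0 = (1)(2)(3465/256) / ((0 - 10)(0 + 11)) = (3465/128)/(-110) = -63/256
Hence P_10(x) = 46189 x^10/256 - 109395 x^8/256 + 45045 x^6/128 - 15015 x^4/128 + 3465 x^2/256 - 63/256.

P_10(x); series = 46189 x^10/256 - 109395 x^8/256 + 45045 x^6/128 - 15015 x^4/128 + 3465 x^2/256 - 63/256


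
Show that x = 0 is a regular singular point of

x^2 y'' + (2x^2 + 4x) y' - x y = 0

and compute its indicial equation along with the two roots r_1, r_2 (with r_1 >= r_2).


Divide by x^2 to reach normal form y'' + P_1(x) y' + P_2(x) y = 0 with P_1(x) = 2 + 4/x and P_2(x) = -1/x.
x = 0 is a singular point because the y'-coefficient 2 + 4/x has a pole at x = 0 and the y-coefficient -1/x has a pole at x = 0.
It is a regular singular point because x P_1(x) = p(x) = 2x + 4 and x^2 P_2(x) = q(x) = -x are polynomials, hence analytic at x = 0.
p(0) = 4,  q(0) = 0.
Indicial equation: r(r-1) + p(0) r + q(0) = 0, i.e. r^2 + (p(0) - 1) r + q(0) = 0, i.e. r^2 + 3 r = 0.
Discriminant: (3)^2 - 4(0) = 9, so r = (-3 ± 3)/2.
Solving: r_1 = 0, r_2 = -3.

indicial: r^2 + 3 r = 0; roots r_1 = 0, r_2 = -3


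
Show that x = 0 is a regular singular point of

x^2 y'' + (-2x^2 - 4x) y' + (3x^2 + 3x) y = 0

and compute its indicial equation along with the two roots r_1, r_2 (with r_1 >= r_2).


Divide by x^2 to reach normal form y'' + P_1(x) y' + P_2(x) y = 0 with P_1(x) = -2 - 4/x and P_2(x) = 3 + 3/x.
x = 0 is a singular point because the y'-coefficient -2 - 4/x has a pole at x = 0 and the y-coefficient 3 + 3/x has a pole at x = 0.
It is a regular singular point because x P_1(x) = p(x) = -2x - 4 and x^2 P_2(x) = q(x) = 3x^2 + 3x are polynomials, hence analytic at x = 0.
p(0) = -4,  q(0) = 0.
Indicial equation: r(r-1) + p(0) r + q(0) = 0, i.e. r^2 + (p(0) - 1) r + q(0) = 0, i.e. r^2 - 5 r = 0.
Discriminant: (-5)^2 - 4(0) = 25, so r = (5 ± 5)/2.
Solving: r_1 = 5, r_2 = 0.

indicial: r^2 - 5 r = 0; roots r_1 = 5, r_2 = 0


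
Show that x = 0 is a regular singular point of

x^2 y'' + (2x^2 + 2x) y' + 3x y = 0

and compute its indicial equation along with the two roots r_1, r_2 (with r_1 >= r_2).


Divide by x^2 to reach normal form y'' + P_1(x) y' + P_2(x) y = 0 with P_1(x) = 2 + 2/x and P_2(x) = 3/x.
x = 0 is a singular point because the y'-coefficient 2 + 2/x has a pole at x = 0 and the y-coefficient 3/x has a pole at x = 0.
It is a regular singular point because x P_1(x) = p(x) = 2x + 2 and x^2 P_2(x) = q(x) = 3x are polynomials, hence analytic at x = 0.
p(0) = 2,  q(0) = 0.
Indicial equation: r(r-1) + p(0) r + q(0) = 0, i.e. r^2 + (p(0) - 1) r + q(0) = 0, i.e. r^2 + 1 r = 0.
Discriminant: (1)^2 - 4(0) = 1, so r = (-1 ± 1)/2.
Solving: r_1 = 0, r_2 = -1.

indicial: r^2 + 1 r = 0; roots r_1 = 0, r_2 = -1


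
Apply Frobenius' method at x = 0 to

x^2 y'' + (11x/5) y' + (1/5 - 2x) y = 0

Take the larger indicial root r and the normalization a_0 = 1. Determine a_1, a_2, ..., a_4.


Write in Frobenius form y'' + (p(x)/x) y' + (q(x)/x^2) y = 0:
  p(x) = 11/5,  q(x) = 1/5 - 2x.
Indicial equation: r(r-1) + (11/5) r + (1/5) = 0 -> roots r_1 = -1/5, r_2 = -1.
Take r = r_1 = -1/5. Let y(x) = x^r sum_{n>=0} a_n x^n with a_0 = 1.
Substitute y = x^r sum a_n x^n and match x^{r+n}. The recurrence is
  D(n) a_n - 2 a_{n-1} = 0,  where D(n) = (r+n)(r+n-1) + (11/5)(r+n) + (1/5).
  a_n = 2 / D(n) * a_{n-1}.
Since the indicial polynomial factors as (r - r_1)(r - r_2), D(n) = (r_1 + n - r_1)(r_1 + n - r_2) = n(n + 4/5).
Evaluating step by step (a_0 = 1):
  n = 1: D(1) = 1(1 + 4/5) = 9/5; numerator = 2(1) = 2; a_1 = (2)/(9/5) = 10/9
  n = 2: D(2) = 2(2 + 4/5) = 28/5; numerator = 2(10/9) = 20/9; a_2 = (20/9)/(28/5) = 25/63
  n = 3: D(3) = 3(3 + 4/5) = 57/5; numerator = 2(25/63) = 50/63; a_3 = (50/63)/(57/5) = 250/3591
  n = 4: D(4) = 4(4 + 4/5) = 96/5; numerator = 2(250/3591) = 500/3591; a_4 = (500/3591)/(96/5) = 625/86184

r = -1/5; a_0 = 1; a_1 = 10/9; a_2 = 25/63; a_3 = 250/3591; a_4 = 625/86184


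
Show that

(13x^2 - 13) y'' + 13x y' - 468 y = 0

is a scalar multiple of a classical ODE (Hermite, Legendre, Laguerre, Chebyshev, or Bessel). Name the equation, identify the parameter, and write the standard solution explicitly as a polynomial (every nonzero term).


All three coefficients share the factor -13; dividing through by -13 gives  (1 - x^2) y'' - x y' + 36 y = 0.
This matches the Chebyshev equation (1 - x^2) y'' - x y' + n^2 y = 0 (note the -x y' term, not -2x y') with n^2 = 36, so n = 6; the polynomial solution is T_6(x).
With y = sum_k a_k x^k, matching x^k gives (k+2)(k+1) a_{k+2} = (k^2 - n^2) a_k = (k - 6)(k + 6) a_k. The right side vanishes at k = 6, so the series with the parity of 6 terminates at degree 6.
Standard normalization: leading coefficient of T_n is 2^(n-1), so a_6 = 2^5 = 32. Work downward with a_k = (k+1)(k+2) a_{k+2} / ((k - 6)(k + 6)):
  a_4 = (5)(6)(32) / ((4 - 6)(4 + 6)) = 960/(-20) = -48
  a_2 = (3)(4)(-48) / ((2 - 6)(2 + 6)) = -576/(-32) = 18
  a_0 = (1)(2)(18) / ((0 - 6)(0 + 6)) = 36/(-36) = -1
Hence T_6(x) = 32 x^6 - 48 x^4 + 18 x^2 - 1.

T_6(x); series = 32 x^6 - 48 x^4 + 18 x^2 - 1


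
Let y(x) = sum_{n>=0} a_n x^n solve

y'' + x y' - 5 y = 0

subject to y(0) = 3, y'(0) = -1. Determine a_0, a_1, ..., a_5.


Ansatz: y(x) = sum_{n>=0} a_n x^n, so y'(x) = sum_{n>=1} n a_n x^(n-1) and y''(x) = sum_{n>=2} n(n-1) a_n x^(n-2).
Substitute into P(x) y'' + Q(x) y' + R(x) y = 0 with P(x) = 1, Q(x) = x, R(x) = -5, and match powers of x.
Initial conditions: a_0 = 3, a_1 = -1.
Setting the coefficient of each power of x to zero and solving order by order (substituting the coefficients already found):
  x^0: 2 a_2 - 5 a_0 = 0  ->  2 a_2 = 5 a_0 = 15  ->  a_2 = 15/2
  x^1: 6 a_3 - 4 a_1 = 0  ->  6 a_3 = 4 a_1 = -4  ->  a_3 = -2/3
  x^2: 12 a_4 - 3 a_2 = 0  ->  12 a_4 = 3 a_2 = 45/2  ->  a_4 = 15/8
  x^3: 20 a_5 - 2 a_3 = 0  ->  20 a_5 = 2 a_3 = -4/3  ->  a_5 = -1/15
Truncated series: y(x) = 3 - x + (15/2) x^2 - (2/3) x^3 + (15/8) x^4 - (1/15) x^5 + O(x^6).

a_0 = 3; a_1 = -1; a_2 = 15/2; a_3 = -2/3; a_4 = 15/8; a_5 = -1/15


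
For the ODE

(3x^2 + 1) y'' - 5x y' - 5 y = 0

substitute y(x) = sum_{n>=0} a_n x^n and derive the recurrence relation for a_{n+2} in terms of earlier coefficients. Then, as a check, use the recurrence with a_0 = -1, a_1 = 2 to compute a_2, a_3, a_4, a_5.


Substitute y = sum_n a_n x^n.
(1 + 3 x^2) y'' contributes (n+2)(n+1) a_{n+2} + 3 n(n-1) a_n at x^n.
-5 x y'(x) contributes -5 n a_n at x^n.
-5 y(x) contributes -5 a_n at x^n.
Matching x^n: (n+2)(n+1) a_{n+2} + (3 n(n-1) - 5 n - 5) a_n = 0.
Thus a_{n+2} = (-3 n(n-1) + 5 n + 5) / ((n+1)(n+2)) * a_n.

Check with a_0 = -1, a_1 = 2 (apply the recurrence for n = 0, 1, 2, 3): a_0 = -1, a_1 = 2, a_2 = -5/2, a_3 = 10/3, a_4 = -15/8, a_5 = 1/3.

a_(n+2) = (-3 n(n-1) + 5 n + 5) / ((n+1)(n+2)) * a_n; check: a_0 = -1, a_1 = 2, a_2 = -5/2, a_3 = 10/3, a_4 = -15/8, a_5 = 1/3


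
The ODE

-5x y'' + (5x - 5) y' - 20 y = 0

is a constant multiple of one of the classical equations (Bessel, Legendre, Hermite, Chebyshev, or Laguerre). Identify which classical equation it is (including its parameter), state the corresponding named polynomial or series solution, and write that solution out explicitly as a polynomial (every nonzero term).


All three coefficients share the factor -5; dividing through by -5 gives  x y'' + (1 - x) y' + 4 y = 0.
This matches the Laguerre equation x y'' + (1 - x) y' + n y = 0 with n = 4; the polynomial solution is L_4(x).
With y = sum_k a_k x^k, matching x^k gives (k+1)k a_{k+1} + (k+1) a_{k+1} - k a_k + n a_k = 0, i.e. (k+1)^2 a_{k+1} = (k - n) a_k = (k - 4) a_k. The right side vanishes at k = 4, so the series terminates at degree 4.
Standard normalization L_n(0) = 1 gives a_0 = 1. Work upward with a_{k+1} = (k - 4) a_k / (k+1)^2:
  a_1 = (0 - 4)(1) / 1^2 = -4/1 = -4
  a_2 = (1 - 4)(-4) / 2^2 = 12/4 = 3
  a_3 = (2 - 4)(3) / 3^2 = -6/9 = -2/3
  a_4 = (3 - 4)(-2/3) / 4^2 = (2/3)/16 = 1/24
Hence L_4(x) = x^4/24 - 2 x^3/3 + 3 x^2 - 4 x + 1.

L_4(x); series = x^4/24 - 2 x^3/3 + 3 x^2 - 4 x + 1


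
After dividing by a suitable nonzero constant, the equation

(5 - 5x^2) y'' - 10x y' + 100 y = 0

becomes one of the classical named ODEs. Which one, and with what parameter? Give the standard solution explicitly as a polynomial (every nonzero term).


All three coefficients share the factor 5; dividing through by 5 gives  (1 - x^2) y'' - 2x y' + 20 y = 0.
This matches the Legendre equation (1 - x^2) y'' - 2x y' + n(n+1) y = 0 (note the -2x y' term) with n(n+1) = 20, so n = 4; the polynomial solution is P_4(x).
With y = sum_k a_k x^k, matching x^k gives (k+2)(k+1) a_{k+2} = [k(k+1) - n(n+1)] a_k = (k - 4)(k + 5) a_k. The right side vanishes at k = 4, so the series with the parity of 4 terminates at degree 4.
Standard normalization (P_n(1) = 1): leading coefficient (2n)!/(2^n (n!)^2) = 40320/(16*576) = 35/8, so a_4 = 35/8. Work downward with a_k = (k+1)(k+2) a_{k+2} / ((k - 4)(k + 5)):
  a_2 = (3)(4)(35/8) / ((2 - 4)(2 + 5)) = (105/2)/(-14) = -15/4
  a_0 = (1)(2)(-15/4) / ((0 - 4)(0 + 5)) = (-15/2)/(-20) = 3/8
Hence P_4(x) = 35 x^4/8 - 15 x^2/4 + 3/8.

P_4(x); series = 35 x^4/8 - 15 x^2/4 + 3/8


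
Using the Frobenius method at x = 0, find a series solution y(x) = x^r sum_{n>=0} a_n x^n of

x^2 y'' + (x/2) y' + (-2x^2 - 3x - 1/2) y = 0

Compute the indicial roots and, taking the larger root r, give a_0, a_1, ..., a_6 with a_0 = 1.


Write in Frobenius form y'' + (p(x)/x) y' + (q(x)/x^2) y = 0:
  p(x) = 1/2,  q(x) = -2x^2 - 3x - 1/2.
Indicial equation: r(r-1) + (1/2) r + (-1/2) = 0 -> roots r_1 = 1, r_2 = -1/2.
Take r = r_1 = 1. Let y(x) = x^r sum_{n>=0} a_n x^n with a_0 = 1.
Substitute y = x^r sum a_n x^n and match x^{r+n}. The recurrence is
  D(n) a_n - 3 a_{n-1} - 2 a_{n-2} = 0,  where D(n) = (r+n)(r+n-1) + (1/2)(r+n) + (-1/2).
  a_n = [3 a_{n-1} + 2 a_{n-2}] / D(n).
Since the indicial polynomial factors as (r - r_1)(r - r_2), D(n) = (r_1 + n - r_1)(r_1 + n - r_2) = n(n + 3/2).
Evaluating step by step (a_0 = 1):
  n = 1: D(1) = 1(1 + 3/2) = 5/2; numerator = 3(1) = 3; a_1 = (3)/(5/2) = 6/5
  n = 2: D(2) = 2(2 + 3/2) = 7; numerator = 3(6/5) + 2(1) = 28/5; a_2 = (28/5)/(7) = 4/5
  n = 3: D(3) = 3(3 + 3/2) = 27/2; numerator = 3(4/5) + 2(6/5) = 24/5; a_3 = (24/5)/(27/2) = 16/45
  n = 4: D(4) = 4(4 + 3/2) = 22; numerator = 3(16/45) + 2(4/5) = 8/3; a_4 = (8/3)/(22) = 4/33
  n = 5: D(5) = 5(5 + 3/2) = 65/2; numerator = 3(4/33) + 2(16/45) = 532/495; a_5 = (532/495)/(65/2) = 1064/32175
  n = 6: D(6) = 6(6 + 3/2) = 45; numerator = 3(1064/32175) + 2(4/33) = 3664/10725; a_6 = (3664/10725)/(45) = 3664/482625

r = 1; a_0 = 1; a_1 = 6/5; a_2 = 4/5; a_3 = 16/45; a_4 = 4/33; a_5 = 1064/32175; a_6 = 3664/482625


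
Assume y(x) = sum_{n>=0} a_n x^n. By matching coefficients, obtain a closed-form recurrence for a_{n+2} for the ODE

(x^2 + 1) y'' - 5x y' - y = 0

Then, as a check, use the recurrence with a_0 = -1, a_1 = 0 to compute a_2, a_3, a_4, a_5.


Substitute y = sum_n a_n x^n.
(1 + 1 x^2) y'' contributes (n+2)(n+1) a_{n+2} + n(n-1) a_n at x^n.
-5 x y'(x) contributes -5 n a_n at x^n.
-y(x) contributes -1 a_n at x^n.
Matching x^n: (n+2)(n+1) a_{n+2} + (n(n-1) - 5 n - 1) a_n = 0.
Thus a_{n+2} = (-n(n-1) + 5 n + 1) / ((n+1)(n+2)) * a_n.

Check with a_0 = -1, a_1 = 0 (apply the recurrence for n = 0, 1, 2, 3): a_0 = -1, a_1 = 0, a_2 = -1/2, a_3 = 0, a_4 = -3/8, a_5 = 0.

a_(n+2) = (-n(n-1) + 5 n + 1) / ((n+1)(n+2)) * a_n; check: a_0 = -1, a_1 = 0, a_2 = -1/2, a_3 = 0, a_4 = -3/8, a_5 = 0


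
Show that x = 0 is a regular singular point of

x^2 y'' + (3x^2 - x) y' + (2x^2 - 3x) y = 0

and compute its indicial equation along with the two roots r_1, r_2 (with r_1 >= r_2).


Divide by x^2 to reach normal form y'' + P_1(x) y' + P_2(x) y = 0 with P_1(x) = 3 - 1/x and P_2(x) = 2 - 3/x.
x = 0 is a singular point because the y'-coefficient 3 - 1/x has a pole at x = 0 and the y-coefficient 2 - 3/x has a pole at x = 0.
It is a regular singular point because x P_1(x) = p(x) = 3x - 1 and x^2 P_2(x) = q(x) = 2x^2 - 3x are polynomials, hence analytic at x = 0.
p(0) = -1,  q(0) = 0.
Indicial equation: r(r-1) + p(0) r + q(0) = 0, i.e. r^2 + (p(0) - 1) r + q(0) = 0, i.e. r^2 - 2 r = 0.
Discriminant: (-2)^2 - 4(0) = 4, so r = (2 ± 2)/2.
Solving: r_1 = 2, r_2 = 0.

indicial: r^2 - 2 r = 0; roots r_1 = 2, r_2 = 0


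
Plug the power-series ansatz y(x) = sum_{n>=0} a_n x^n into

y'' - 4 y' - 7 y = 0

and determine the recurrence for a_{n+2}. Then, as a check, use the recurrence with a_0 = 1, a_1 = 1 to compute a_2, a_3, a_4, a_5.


Substitute y = sum_n a_n x^n.
y''(x) has coefficient (n+2)(n+1) a_{n+2} at x^n;
-4 y'(x) has coefficient -4 (n+1) a_{n+1} at x^n;
-7 y(x) has coefficient -7 a_n at x^n.
Matching x^n: (n+2)(n+1) a_{n+2} - 4 (n+1) a_{n+1} - 7 a_n = 0.
Thus a_{n+2} = [4 (n+1) a_{n+1} + 7 a_n] / ((n+1)(n+2)).

Check with a_0 = 1, a_1 = 1 (apply the recurrence for n = 0, 1, 2, 3): a_0 = 1, a_1 = 1, a_2 = 11/2, a_3 = 17/2, a_4 = 281/24, a_5 = 1481/120.

a_(n+2) = [4 (n+1) a_(n+1) + 7 a_n] / ((n+1)(n+2)); check: a_0 = 1, a_1 = 1, a_2 = 11/2, a_3 = 17/2, a_4 = 281/24, a_5 = 1481/120


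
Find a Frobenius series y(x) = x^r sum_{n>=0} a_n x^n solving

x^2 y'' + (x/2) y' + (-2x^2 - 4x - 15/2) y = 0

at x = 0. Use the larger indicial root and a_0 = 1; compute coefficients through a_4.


Write in Frobenius form y'' + (p(x)/x) y' + (q(x)/x^2) y = 0:
  p(x) = 1/2,  q(x) = -2x^2 - 4x - 15/2.
Indicial equation: r(r-1) + (1/2) r + (-15/2) = 0 -> roots r_1 = 3, r_2 = -5/2.
Take r = r_1 = 3. Let y(x) = x^r sum_{n>=0} a_n x^n with a_0 = 1.
Substitute y = x^r sum a_n x^n and match x^{r+n}. The recurrence is
  D(n) a_n - 4 a_{n-1} - 2 a_{n-2} = 0,  where D(n) = (r+n)(r+n-1) + (1/2)(r+n) + (-15/2).
  a_n = [4 a_{n-1} + 2 a_{n-2}] / D(n).
Since the indicial polynomial factors as (r - r_1)(r - r_2), D(n) = (r_1 + n - r_1)(r_1 + n - r_2) = n(n + 11/2).
Evaluating step by step (a_0 = 1):
  n = 1: D(1) = 1(1 + 11/2) = 13/2; numerator = 4(1) = 4; a_1 = (4)/(13/2) = 8/13
  n = 2: D(2) = 2(2 + 11/2) = 15; numerator = 4(8/13) + 2(1) = 58/13; a_2 = (58/13)/(15) = 58/195
  n = 3: D(3) = 3(3 + 11/2) = 51/2; numerator = 4(58/195) + 2(8/13) = 472/195; a_3 = (472/195)/(51/2) = 944/9945
  n = 4: D(4) = 4(4 + 11/2) = 38; numerator = 4(944/9945) + 2(58/195) = 9692/9945; a_4 = (9692/9945)/(38) = 4846/188955

r = 3; a_0 = 1; a_1 = 8/13; a_2 = 58/195; a_3 = 944/9945; a_4 = 4846/188955


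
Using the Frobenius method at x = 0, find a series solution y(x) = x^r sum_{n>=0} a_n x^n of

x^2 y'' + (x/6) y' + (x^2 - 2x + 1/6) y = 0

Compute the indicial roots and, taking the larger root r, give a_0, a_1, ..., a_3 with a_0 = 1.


Write in Frobenius form y'' + (p(x)/x) y' + (q(x)/x^2) y = 0:
  p(x) = 1/6,  q(x) = x^2 - 2x + 1/6.
Indicial equation: r(r-1) + (1/6) r + (1/6) = 0 -> roots r_1 = 1/2, r_2 = 1/3.
Take r = r_1 = 1/2. Let y(x) = x^r sum_{n>=0} a_n x^n with a_0 = 1.
Substitute y = x^r sum a_n x^n and match x^{r+n}. The recurrence is
  D(n) a_n - 2 a_{n-1} + 1 a_{n-2} = 0,  where D(n) = (r+n)(r+n-1) + (1/6)(r+n) + (1/6).
  a_n = [2 a_{n-1} - 1 a_{n-2}] / D(n).
Since the indicial polynomial factors as (r - r_1)(r - r_2), D(n) = (r_1 + n - r_1)(r_1 + n - r_2) = n(n + 1/6).
Evaluating step by step (a_0 = 1):
  n = 1: D(1) = 1(1 + 1/6) = 7/6; numerator = 2(1) = 2; a_1 = (2)/(7/6) = 12/7
  n = 2: D(2) = 2(2 + 1/6) = 13/3; numerator = 2(12/7) - 1(1) = 17/7; a_2 = (17/7)/(13/3) = 51/91
  n = 3: D(3) = 3(3 + 1/6) = 19/2; numerator = 2(51/91) - 1(12/7) = -54/91; a_3 = (-54/91)/(19/2) = -108/1729

r = 1/2; a_0 = 1; a_1 = 12/7; a_2 = 51/91; a_3 = -108/1729


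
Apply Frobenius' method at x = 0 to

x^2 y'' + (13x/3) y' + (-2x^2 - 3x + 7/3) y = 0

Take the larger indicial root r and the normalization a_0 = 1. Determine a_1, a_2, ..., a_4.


Write in Frobenius form y'' + (p(x)/x) y' + (q(x)/x^2) y = 0:
  p(x) = 13/3,  q(x) = -2x^2 - 3x + 7/3.
Indicial equation: r(r-1) + (13/3) r + (7/3) = 0 -> roots r_1 = -1, r_2 = -7/3.
Take r = r_1 = -1. Let y(x) = x^r sum_{n>=0} a_n x^n with a_0 = 1.
Substitute y = x^r sum a_n x^n and match x^{r+n}. The recurrence is
  D(n) a_n - 3 a_{n-1} - 2 a_{n-2} = 0,  where D(n) = (r+n)(r+n-1) + (13/3)(r+n) + (7/3).
  a_n = [3 a_{n-1} + 2 a_{n-2}] / D(n).
Since the indicial polynomial factors as (r - r_1)(r - r_2), D(n) = (r_1 + n - r_1)(r_1 + n - r_2) = n(n + 4/3).
Evaluating step by step (a_0 = 1):
  n = 1: D(1) = 1(1 + 4/3) = 7/3; numerator = 3(1) = 3; a_1 = (3)/(7/3) = 9/7
  n = 2: D(2) = 2(2 + 4/3) = 20/3; numerator = 3(9/7) + 2(1) = 41/7; a_2 = (41/7)/(20/3) = 123/140
  n = 3: D(3) = 3(3 + 4/3) = 13; numerator = 3(123/140) + 2(9/7) = 729/140; a_3 = (729/140)/(13) = 729/1820
  n = 4: D(4) = 4(4 + 4/3) = 64/3; numerator = 3(729/1820) + 2(123/140) = 1077/364; a_4 = (1077/364)/(64/3) = 3231/23296

r = -1; a_0 = 1; a_1 = 9/7; a_2 = 123/140; a_3 = 729/1820; a_4 = 3231/23296


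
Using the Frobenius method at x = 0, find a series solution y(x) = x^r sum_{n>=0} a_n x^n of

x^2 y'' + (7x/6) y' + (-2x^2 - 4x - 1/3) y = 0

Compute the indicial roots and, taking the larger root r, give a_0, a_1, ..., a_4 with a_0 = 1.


Write in Frobenius form y'' + (p(x)/x) y' + (q(x)/x^2) y = 0:
  p(x) = 7/6,  q(x) = -2x^2 - 4x - 1/3.
Indicial equation: r(r-1) + (7/6) r + (-1/3) = 0 -> roots r_1 = 1/2, r_2 = -2/3.
Take r = r_1 = 1/2. Let y(x) = x^r sum_{n>=0} a_n x^n with a_0 = 1.
Substitute y = x^r sum a_n x^n and match x^{r+n}. The recurrence is
  D(n) a_n - 4 a_{n-1} - 2 a_{n-2} = 0,  where D(n) = (r+n)(r+n-1) + (7/6)(r+n) + (-1/3).
  a_n = [4 a_{n-1} + 2 a_{n-2}] / D(n).
Since the indicial polynomial factors as (r - r_1)(r - r_2), D(n) = (r_1 + n - r_1)(r_1 + n - r_2) = n(n + 7/6).
Evaluating step by step (a_0 = 1):
  n = 1: D(1) = 1(1 + 7/6) = 13/6; numerator = 4(1) = 4; a_1 = (4)/(13/6) = 24/13
  n = 2: D(2) = 2(2 + 7/6) = 19/3; numerator = 4(24/13) + 2(1) = 122/13; a_2 = (122/13)/(19/3) = 366/247
  n = 3: D(3) = 3(3 + 7/6) = 25/2; numerator = 4(366/247) + 2(24/13) = 2376/247; a_3 = (2376/247)/(25/2) = 4752/6175
  n = 4: D(4) = 4(4 + 7/6) = 62/3; numerator = 4(4752/6175) + 2(366/247) = 37308/6175; a_4 = (37308/6175)/(62/3) = 55962/191425

r = 1/2; a_0 = 1; a_1 = 24/13; a_2 = 366/247; a_3 = 4752/6175; a_4 = 55962/191425


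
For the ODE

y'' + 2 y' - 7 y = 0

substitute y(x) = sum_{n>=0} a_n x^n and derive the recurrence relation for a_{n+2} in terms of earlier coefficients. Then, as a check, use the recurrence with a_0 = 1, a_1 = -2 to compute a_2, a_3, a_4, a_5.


Substitute y = sum_n a_n x^n.
y''(x) has coefficient (n+2)(n+1) a_{n+2} at x^n;
2 y'(x) has coefficient 2 (n+1) a_{n+1} at x^n;
-7 y(x) has coefficient -7 a_n at x^n.
Matching x^n: (n+2)(n+1) a_{n+2} + 2 (n+1) a_{n+1} - 7 a_n = 0.
Thus a_{n+2} = [-2 (n+1) a_{n+1} + 7 a_n] / ((n+1)(n+2)).

Check with a_0 = 1, a_1 = -2 (apply the recurrence for n = 0, 1, 2, 3): a_0 = 1, a_1 = -2, a_2 = 11/2, a_3 = -6, a_4 = 149/24, a_5 = -55/12.

a_(n+2) = [-2 (n+1) a_(n+1) + 7 a_n] / ((n+1)(n+2)); check: a_0 = 1, a_1 = -2, a_2 = 11/2, a_3 = -6, a_4 = 149/24, a_5 = -55/12
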